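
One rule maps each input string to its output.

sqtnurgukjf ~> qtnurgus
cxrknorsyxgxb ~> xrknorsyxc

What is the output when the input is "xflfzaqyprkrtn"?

The transformation: delete the last 3 characters, then move the first character to the end.
"xflfzaqyprkrtn" → "flfzaqyprkx".

flfzaqyprkx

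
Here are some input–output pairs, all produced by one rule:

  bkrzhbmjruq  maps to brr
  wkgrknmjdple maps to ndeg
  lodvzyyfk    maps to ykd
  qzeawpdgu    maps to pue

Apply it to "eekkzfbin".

Rule — keep one character in every 3, starting at position 3 (positions 3rd, 6th, 9th, ...), then move the first character to the end.
Applying both steps to "eekkzfbin": "kfn", then "fnk".

fnk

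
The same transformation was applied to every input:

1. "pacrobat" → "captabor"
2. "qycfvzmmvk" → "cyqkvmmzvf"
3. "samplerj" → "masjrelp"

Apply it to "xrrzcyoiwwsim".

The rule is to reverse the string, then move the last 3 characters to the front (rotate right by 3).
Working it through for "xrrzcyoiwwsim": intermediate "miswwioyczrrx", final "rrxmiswwioycz".
(Check on "samplerj": → "jrelpmas" → "masjrelp" ✓)

rrxmiswwioycz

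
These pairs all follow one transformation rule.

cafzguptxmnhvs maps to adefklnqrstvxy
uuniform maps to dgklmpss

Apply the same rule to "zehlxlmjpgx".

cefhjjknvvx

What's happening: shift every letter 2 places backward in the alphabet (wrapping around), then sort the characters into alphabetical order.
Starting from "zehlxlmjpgx": after the first operation, "xcfjvjkhnev"; after the second, "cefhjjknvvx".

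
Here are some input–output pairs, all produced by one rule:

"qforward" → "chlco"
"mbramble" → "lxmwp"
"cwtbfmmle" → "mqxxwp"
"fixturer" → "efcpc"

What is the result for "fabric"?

What's happening: shift every letter 11 places forward in the alphabet (wrapping around), then delete the first 3 characters.
Applying that to "fabric" gives "ctn".

ctn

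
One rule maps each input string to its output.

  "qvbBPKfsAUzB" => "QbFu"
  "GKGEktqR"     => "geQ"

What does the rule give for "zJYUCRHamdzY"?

In each case the input is transformed by: keep one character in every 3, starting at position 1 (positions 1st, 4th, 7th, ...), then flip the case of every letter.
Working it through for "zJYUCRHamdzY": intermediate "zUHd", final "ZuhD".

ZuhD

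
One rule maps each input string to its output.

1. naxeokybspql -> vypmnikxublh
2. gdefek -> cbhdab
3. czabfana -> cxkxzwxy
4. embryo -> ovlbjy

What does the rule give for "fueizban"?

wyxkcrbf

In each case the input is transformed by: shift every letter 3 places backward in the alphabet (wrapping around), then swap the front and back halves of the string.
Starting from "fueizban": after the first operation, "crbfwyxk"; after the second, "wyxkcrbf".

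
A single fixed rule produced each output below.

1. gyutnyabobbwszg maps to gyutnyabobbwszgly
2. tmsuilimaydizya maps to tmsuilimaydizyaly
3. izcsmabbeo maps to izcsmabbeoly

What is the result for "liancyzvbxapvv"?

Each output is the input with this applied: append "ly".
So "liancyzvbxapvv" becomes "liancyzvbxapvvly".

liancyzvbxapvvly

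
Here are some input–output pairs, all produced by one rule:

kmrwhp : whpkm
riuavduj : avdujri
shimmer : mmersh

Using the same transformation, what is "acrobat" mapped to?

The transformation: move the first 3 characters to the end (rotate left by 3), then delete the last character.
"acrobat" → "obatacr" → "obatac".

obatac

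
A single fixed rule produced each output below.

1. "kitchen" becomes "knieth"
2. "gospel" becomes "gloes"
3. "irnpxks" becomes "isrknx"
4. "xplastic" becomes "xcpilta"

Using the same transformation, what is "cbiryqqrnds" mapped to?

Each output is the input with this applied: take characters alternately from the front and the back (1st, last, 2nd, 2nd-last, ...), then delete the last character.
For "cbiryqqrnds", step one produces "csbdinrryqq"; step two turns that into "csbdinrryq".

csbdinrryq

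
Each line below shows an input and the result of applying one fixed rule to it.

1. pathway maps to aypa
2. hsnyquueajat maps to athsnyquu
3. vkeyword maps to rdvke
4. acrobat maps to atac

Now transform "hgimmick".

ckhgi

What's happening: move the last 2 characters to the front (rotate right by 2), then delete the last 3 characters.
Applying both steps to "hgimmick": "ckhgimmi", then "ckhgi".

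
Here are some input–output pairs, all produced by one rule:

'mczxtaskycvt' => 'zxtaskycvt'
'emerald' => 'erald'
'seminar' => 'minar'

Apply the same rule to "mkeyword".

eyword

The transformation: delete the first 2 characters.
Doing the same to "mkeyword": "eyword".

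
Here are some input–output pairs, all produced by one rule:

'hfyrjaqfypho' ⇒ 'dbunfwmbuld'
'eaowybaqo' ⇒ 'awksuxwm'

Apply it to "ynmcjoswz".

In each case the input is transformed by: shift every letter 4 places backward in the alphabet (wrapping around), then delete the last character.
On "ynmcjoswz": the first step gives "ujiyfkosv", and the second then gives "ujiyfkos".

ujiyfkos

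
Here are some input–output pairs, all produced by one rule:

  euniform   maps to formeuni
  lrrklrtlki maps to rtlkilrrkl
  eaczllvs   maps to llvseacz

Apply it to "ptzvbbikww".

bikwwptzvb

The transformation: swap the front and back halves of the string.
For "ptzvbbikww" the result is "bikwwptzvb".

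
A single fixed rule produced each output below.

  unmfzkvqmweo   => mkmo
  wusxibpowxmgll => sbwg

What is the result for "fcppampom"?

The transformation: keep one character in every 3, starting at position 3 (positions 3rd, 6th, 9th, ...).
"fcppampom" → "pmm".

pmm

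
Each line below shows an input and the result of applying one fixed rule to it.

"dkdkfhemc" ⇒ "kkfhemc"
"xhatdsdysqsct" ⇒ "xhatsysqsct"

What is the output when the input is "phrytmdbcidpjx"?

phrytmbcipjx

Looking at the pairs, the operation is to remove every "d".
So "phrytmdbcidpjx" becomes "phrytmbcipjx".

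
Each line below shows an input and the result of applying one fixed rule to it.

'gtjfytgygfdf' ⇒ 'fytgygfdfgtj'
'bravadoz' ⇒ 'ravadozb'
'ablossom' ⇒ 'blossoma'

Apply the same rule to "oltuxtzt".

In each case the input is transformed by: swap the front and back halves of the string, then move the last 3 characters to the front (rotate right by 3).
On "oltuxtzt": the first step gives "xtztoltu", and the second then gives "ltuxtzto".

ltuxtzto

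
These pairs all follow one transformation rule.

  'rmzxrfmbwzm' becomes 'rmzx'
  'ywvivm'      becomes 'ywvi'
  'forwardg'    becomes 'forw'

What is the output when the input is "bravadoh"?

Each output is the input with this applied: keep only the first 4 characters.
For "bravadoh" the result is "brav".

brav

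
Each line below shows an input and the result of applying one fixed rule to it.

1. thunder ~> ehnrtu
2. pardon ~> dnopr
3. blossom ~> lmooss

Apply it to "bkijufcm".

cfijkmu

Each output is the input with this applied: sort the characters into alphabetical order, then delete the first character.
"bkijufcm" → "cfijkmu".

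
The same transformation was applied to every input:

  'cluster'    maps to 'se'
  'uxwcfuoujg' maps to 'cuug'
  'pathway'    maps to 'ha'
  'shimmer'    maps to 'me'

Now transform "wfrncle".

The rule is to delete the first 2 characters, then keep every other character starting from the second (positions 2nd, 4th, 6th, ...).
Applying both steps to "wfrncle": "rncle", then "nl".
(Check on "uxwcfuoujg": → "wcfuoujg" → "cuug" ✓)

nl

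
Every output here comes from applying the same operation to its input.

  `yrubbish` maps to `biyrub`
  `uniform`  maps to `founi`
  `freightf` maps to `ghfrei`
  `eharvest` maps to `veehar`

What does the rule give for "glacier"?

The rule is to delete the last 2 characters, then move the last 2 characters to the front (rotate right by 2).
For "glacier", step one produces "glaci"; step two turns that into "cigla".

cigla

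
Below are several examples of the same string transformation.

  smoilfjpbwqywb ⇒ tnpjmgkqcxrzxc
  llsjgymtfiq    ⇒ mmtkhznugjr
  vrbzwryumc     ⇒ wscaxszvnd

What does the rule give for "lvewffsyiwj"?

mwfxggtzjxk

The transformation: shift every letter 1 place forward in the alphabet (wrapping around).
On "lvewffsyiwj" that produces "mwfxggtzjxk".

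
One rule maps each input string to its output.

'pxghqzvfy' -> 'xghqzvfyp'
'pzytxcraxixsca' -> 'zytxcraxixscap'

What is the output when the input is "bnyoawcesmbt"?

Rule — move the first character to the end.
Doing the same to "bnyoawcesmbt": "nyoawcesmbtb".

nyoawcesmbtb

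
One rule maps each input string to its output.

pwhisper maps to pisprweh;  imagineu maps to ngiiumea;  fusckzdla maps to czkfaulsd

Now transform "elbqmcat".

cqmetlab

The pattern: take characters alternately from the front and the back (1st, last, 2nd, 2nd-last, ...), then move the last 3 characters to the front (rotate right by 3).
Applying both steps to "elbqmcat": "etlabcqm", then "cqmetlab".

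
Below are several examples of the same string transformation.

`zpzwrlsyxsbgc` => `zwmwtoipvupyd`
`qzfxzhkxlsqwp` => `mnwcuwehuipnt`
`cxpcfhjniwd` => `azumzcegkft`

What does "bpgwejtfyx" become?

Looking at the pairs, the operation is to move the last character to the front, then shift every letter 3 places backward in the alphabet (wrapping around).
"bpgwejtfyx" → "uymdtbgqcv".

uymdtbgqcv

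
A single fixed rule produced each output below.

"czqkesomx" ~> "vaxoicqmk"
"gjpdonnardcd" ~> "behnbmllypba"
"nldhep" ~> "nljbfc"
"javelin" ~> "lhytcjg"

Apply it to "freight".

Looking at the pairs, the operation is to move the last character to the front, then shift every letter 2 places backward in the alphabet (wrapping around).
"freight" → "tfreigh" → "rdpcgef".

rdpcgef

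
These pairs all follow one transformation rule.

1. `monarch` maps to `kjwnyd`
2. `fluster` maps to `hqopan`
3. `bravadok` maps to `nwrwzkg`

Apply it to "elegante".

hacwjpa

The transformation: delete the first character, then shift every letter 4 places backward in the alphabet (wrapping around).
Applying both steps to "elegante": "legante", then "hacwjpa".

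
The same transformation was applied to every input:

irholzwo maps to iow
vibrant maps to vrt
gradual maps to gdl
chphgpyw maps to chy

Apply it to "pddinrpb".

Each output is the input with this applied: keep one character in every 3, starting at position 1 (positions 1st, 4th, 7th, ...).
Applying that to "pddinrpb" gives "pip".

pip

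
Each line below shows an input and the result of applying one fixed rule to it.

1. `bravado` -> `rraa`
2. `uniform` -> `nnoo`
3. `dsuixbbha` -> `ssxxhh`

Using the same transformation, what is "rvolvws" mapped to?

vvvv

What's happening: keep one character in every 3, starting at position 2 (positions 2nd, 5th, 8th, ...), then double every character.
Starting from "rvolvws": after the first operation, "vv"; after the second, "vvvv".
(Check on "uniform": → "no" → "nnoo" ✓)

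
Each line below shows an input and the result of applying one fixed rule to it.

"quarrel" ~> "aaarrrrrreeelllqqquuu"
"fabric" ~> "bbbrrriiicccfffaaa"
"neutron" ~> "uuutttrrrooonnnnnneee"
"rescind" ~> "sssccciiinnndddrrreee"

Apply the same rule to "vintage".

nnntttaaagggeeevvviii

The pattern: move the first 2 characters to the end (rotate left by 2), then repeat every character 3 times.
Applying both steps to "vintage": "ntagevi", then "nnntttaaagggeeevvviii".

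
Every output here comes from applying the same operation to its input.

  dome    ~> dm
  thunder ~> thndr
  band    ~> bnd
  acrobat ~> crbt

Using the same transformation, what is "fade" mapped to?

fd

In each case the input is transformed by: remove every vowel.
On "fade" that produces "fd".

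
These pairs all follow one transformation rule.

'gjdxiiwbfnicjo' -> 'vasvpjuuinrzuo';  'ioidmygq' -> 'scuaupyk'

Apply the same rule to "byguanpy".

Each output is the input with this applied: move the last 2 characters to the front (rotate right by 2), then shift every letter 12 places forward in the alphabet (wrapping around).
For "byguanpy" the result is "bknksgmz".

bknksgmz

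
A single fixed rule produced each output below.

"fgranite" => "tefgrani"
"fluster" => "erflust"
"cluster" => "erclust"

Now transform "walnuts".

tswalnu

The transformation: move the last 2 characters to the front (rotate right by 2).
"walnuts" → "tswalnu".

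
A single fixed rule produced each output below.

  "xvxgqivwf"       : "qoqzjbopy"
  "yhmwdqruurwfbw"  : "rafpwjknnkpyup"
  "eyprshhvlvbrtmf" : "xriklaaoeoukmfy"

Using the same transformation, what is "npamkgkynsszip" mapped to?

gitfdzdrgllsbi

Looking at the pairs, the operation is to shift every letter 7 places backward in the alphabet (wrapping around).
Applying that to "npamkgkynsszip" gives "gitfdzdrgllsbi".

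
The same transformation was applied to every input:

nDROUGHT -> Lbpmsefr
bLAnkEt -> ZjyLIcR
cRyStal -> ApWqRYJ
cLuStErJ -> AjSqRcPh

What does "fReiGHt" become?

DpCGefR

The pattern: flip the case of every letter, then shift every letter 2 places backward in the alphabet (wrapping around).
On "fReiGHt" that produces "DpCGefR".
(Check on "cRyStal": → "CrYsTAL" → "ApWqRYJ" ✓)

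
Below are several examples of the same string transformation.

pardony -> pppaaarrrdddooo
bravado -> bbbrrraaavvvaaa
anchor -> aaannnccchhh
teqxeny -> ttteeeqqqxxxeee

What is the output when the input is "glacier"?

ggglllaaaccciii

What's happening: delete the last 2 characters, then repeat every character 3 times.
So "glacier" becomes "ggglllaaaccciii".
(Check on "bravado": → "brava" → "bbbrrraaavvvaaa" ✓)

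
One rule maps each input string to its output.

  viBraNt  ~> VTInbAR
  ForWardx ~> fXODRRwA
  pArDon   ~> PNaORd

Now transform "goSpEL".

The pattern: take characters alternately from the front and the back (1st, last, 2nd, 2nd-last, ...), then flip the case of every letter.
For "goSpEL", step one produces "gLoESp"; step two turns that into "GlOesP".

GlOesP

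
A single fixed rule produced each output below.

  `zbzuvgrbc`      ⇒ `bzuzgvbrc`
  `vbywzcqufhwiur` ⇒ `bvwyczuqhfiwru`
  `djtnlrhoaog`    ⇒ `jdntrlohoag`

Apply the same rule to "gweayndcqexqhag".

wgaenycdeqqxahg

The pattern: swap each adjacent pair of characters (1↔2, 3↔4, ...).
Doing the same to "gweayndcqexqhag": "wgaenycdeqqxahg".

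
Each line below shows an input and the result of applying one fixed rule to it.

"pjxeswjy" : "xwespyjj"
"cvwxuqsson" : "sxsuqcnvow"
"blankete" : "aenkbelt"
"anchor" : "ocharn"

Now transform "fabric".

ibrfca

In each case the input is transformed by: take characters alternately from the front and the back (1st, last, 2nd, 2nd-last, ...), then swap the front and back halves of the string.
Applying both steps to "fabric": "fcaibr", then "ibrfca".
(Check on "blankete": → "beltaenk" → "aenkbelt" ✓)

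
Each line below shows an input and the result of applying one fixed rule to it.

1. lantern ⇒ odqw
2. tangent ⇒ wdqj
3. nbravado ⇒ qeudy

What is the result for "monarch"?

What's happening: shift every letter 3 places forward in the alphabet (wrapping around), then delete the last 3 characters.
Doing the same to "monarch": "prqd".

prqd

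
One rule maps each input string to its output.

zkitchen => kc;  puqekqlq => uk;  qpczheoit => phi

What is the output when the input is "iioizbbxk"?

Rule — delete the last character, then keep one character in every 3, starting at position 2 (positions 2nd, 5th, 8th, ...).
"iioizbbxk" → "izx".

izx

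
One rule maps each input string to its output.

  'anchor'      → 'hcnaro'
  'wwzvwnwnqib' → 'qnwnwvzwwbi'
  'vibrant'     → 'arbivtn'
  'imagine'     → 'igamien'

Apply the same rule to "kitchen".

The rule is to move the last 2 characters to the front (rotate right by 2), then reverse the string.
For "kitchen", step one produces "enkitch"; step two turns that into "hctikne".

hctikne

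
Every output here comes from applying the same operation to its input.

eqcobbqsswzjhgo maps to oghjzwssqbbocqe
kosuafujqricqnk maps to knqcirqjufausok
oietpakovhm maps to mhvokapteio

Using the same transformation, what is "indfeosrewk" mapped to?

What's happening: reverse the string.
Doing the same to "indfeosrewk": "kwersoefdni".

kwersoefdni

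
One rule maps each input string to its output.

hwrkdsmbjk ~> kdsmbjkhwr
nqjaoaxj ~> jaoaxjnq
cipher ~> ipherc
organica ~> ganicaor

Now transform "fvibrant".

ibrantfv

Looking at the pairs, the operation is to swap the front and back halves of the string, then move the last 2 characters to the front (rotate right by 2).
Working it through for "fvibrant": intermediate "rantfvib", final "ibrantfv".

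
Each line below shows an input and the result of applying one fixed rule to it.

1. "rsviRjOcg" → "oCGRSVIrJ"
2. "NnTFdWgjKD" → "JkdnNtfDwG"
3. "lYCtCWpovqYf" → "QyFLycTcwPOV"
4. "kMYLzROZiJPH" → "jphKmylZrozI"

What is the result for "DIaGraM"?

What's happening: move the last 3 characters to the front (rotate right by 3), then flip the case of every letter.
"DIaGraM" → "raMDIaG" → "RAmdiAg".
(Check on "lYCtCWpovqYf": → "qYflYCtCWpov" → "QyFLycTcwPOV" ✓)

RAmdiAg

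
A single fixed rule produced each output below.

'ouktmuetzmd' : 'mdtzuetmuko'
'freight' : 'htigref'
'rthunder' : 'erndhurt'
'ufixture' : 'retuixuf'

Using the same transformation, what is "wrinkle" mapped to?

Rule — reverse the string, then swap each adjacent pair of characters (1↔2, 3↔4, ...).
For "wrinkle", step one produces "elknirw"; step two turns that into "lenkriw".

lenkriw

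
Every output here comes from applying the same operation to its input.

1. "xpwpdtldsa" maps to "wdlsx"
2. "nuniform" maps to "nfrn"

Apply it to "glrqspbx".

rsbg

Each output is the input with this applied: keep every other character starting from the first (positions 1st, 3rd, 5th, ...), then move the first character to the end.
Starting from "glrqspbx": after the first operation, "grsb"; after the second, "rsbg".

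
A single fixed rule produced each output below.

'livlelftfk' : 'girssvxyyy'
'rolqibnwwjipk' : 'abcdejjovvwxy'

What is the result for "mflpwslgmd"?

cfjqstyyzz

In each case the input is transformed by: shift every letter 13 places forward in the alphabet (wrapping around) — i.e. ROT13, then sort the characters into alphabetical order.
"mflpwslgmd" → "zsycjfytzq" → "cfjqstyyzz".
(Check on "livlelftfk": → "yviyrysgsx" → "girssvxyyy" ✓)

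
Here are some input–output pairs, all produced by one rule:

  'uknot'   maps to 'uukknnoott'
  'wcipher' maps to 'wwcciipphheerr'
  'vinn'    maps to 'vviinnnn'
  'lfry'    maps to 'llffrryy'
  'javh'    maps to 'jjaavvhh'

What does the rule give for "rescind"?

rreesscciinndd

Rule — double every character.
For "rescind" the result is "rreesscciinndd".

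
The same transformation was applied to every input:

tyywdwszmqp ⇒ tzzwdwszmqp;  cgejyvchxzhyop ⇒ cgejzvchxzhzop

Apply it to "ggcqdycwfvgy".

ggcqdzcwfvgz

The rule is to replace every "y" with "z".
Applying that to "ggcqdycwfvgy" gives "ggcqdzcwfvgz".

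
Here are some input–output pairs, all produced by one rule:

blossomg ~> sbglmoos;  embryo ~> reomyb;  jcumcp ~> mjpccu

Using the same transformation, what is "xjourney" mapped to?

rxyjeonu

What's happening: take characters alternately from the front and the back (1st, last, 2nd, 2nd-last, ...), then move the last character to the front.
Applying both steps to "xjourney": "xyjeonur", then "rxyjeonu".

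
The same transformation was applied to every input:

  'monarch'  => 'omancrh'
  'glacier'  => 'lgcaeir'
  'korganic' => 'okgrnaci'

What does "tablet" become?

atlbte

Rule — swap each adjacent pair of characters (1↔2, 3↔4, ...).
So "tablet" becomes "atlbte".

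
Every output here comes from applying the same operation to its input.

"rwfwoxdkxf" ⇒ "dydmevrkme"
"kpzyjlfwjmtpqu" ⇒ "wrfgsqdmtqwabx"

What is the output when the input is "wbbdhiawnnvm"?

The rule is to swap each adjacent pair of characters (1↔2, 3↔4, ...), then shift every letter 7 places forward in the alphabet (wrapping around).
On "wbbdhiawnnvm" that produces "idkipodhuutc".
(Check on "kpzyjlfwjmtpqu": → "pkyzljwfmjptuq" → "wrfgsqdmtqwabx" ✓)

idkipodhuutc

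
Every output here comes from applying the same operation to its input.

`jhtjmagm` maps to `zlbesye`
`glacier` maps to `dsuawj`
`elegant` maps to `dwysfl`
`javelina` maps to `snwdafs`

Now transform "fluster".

dmklwj

The transformation: shift every letter 8 places backward in the alphabet (wrapping around), then delete the first character.
"fluster" → "xdmklwj" → "dmklwj".
(Check on "elegant": → "wdwysfl" → "dwysfl" ✓)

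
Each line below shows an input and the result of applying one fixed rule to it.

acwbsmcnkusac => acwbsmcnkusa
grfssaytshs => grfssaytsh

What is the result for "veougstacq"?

veougstac

Rule — delete the last character.
Applying that to "veougstacq" gives "veougstac".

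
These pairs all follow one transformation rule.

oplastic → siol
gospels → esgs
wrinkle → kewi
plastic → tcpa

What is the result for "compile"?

The rule is to keep every other character starting from the first (positions 1st, 3rd, 5th, ...), then swap the front and back halves of the string.
Working it through for "compile": intermediate "cmie", final "iecm".

iecm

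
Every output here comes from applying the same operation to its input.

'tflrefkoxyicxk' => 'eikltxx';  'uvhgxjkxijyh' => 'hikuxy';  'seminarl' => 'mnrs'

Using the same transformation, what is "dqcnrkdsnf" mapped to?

cddnr

The transformation: keep every other character starting from the first (positions 1st, 3rd, 5th, ...), then sort the characters into alphabetical order.
Starting from "dqcnrkdsnf": after the first operation, "dcrdn"; after the second, "cddnr".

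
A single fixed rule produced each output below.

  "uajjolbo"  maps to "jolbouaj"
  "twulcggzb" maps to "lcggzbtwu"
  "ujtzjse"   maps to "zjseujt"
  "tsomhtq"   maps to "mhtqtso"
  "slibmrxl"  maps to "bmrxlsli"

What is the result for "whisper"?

Each output is the input with this applied: move the first 3 characters to the end (rotate left by 3).
"whisper" → "sperwhi".

sperwhi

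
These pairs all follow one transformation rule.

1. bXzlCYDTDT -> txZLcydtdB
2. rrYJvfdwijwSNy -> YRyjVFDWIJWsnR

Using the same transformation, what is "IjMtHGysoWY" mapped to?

What's happening: swap the first and last characters, then flip the case of every letter.
Starting from "IjMtHGysoWY": after the first operation, "YjMtHGysoWI"; after the second, "yJmThgYSOwi".
(Check on "bXzlCYDTDT": → "TXzlCYDTDb" → "txZLcydtdB" ✓)

yJmThgYSOwi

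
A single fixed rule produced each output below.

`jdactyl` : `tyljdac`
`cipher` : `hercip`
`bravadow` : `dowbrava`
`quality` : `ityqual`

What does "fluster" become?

What's happening: move the last 3 characters to the front (rotate right by 3).
On "fluster" that produces "terflus".

terflus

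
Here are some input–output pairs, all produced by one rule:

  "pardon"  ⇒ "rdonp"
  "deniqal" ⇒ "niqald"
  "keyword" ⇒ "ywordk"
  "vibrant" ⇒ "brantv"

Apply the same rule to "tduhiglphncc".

The rule is to move the first 2 characters to the end (rotate left by 2), then delete the last character.
Starting from "tduhiglphncc": after the first operation, "uhiglphncctd"; after the second, "uhiglphncct".
(Check on "keyword": → "ywordke" → "ywordk" ✓)

uhiglphncct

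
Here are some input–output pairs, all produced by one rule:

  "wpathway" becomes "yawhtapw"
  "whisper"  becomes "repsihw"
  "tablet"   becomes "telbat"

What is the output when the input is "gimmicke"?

ekcimmig

What's happening: reverse the string.
So "gimmicke" becomes "ekcimmig".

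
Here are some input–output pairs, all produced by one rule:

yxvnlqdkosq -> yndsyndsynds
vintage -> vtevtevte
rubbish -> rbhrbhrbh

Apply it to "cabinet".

citcitcit

Rule — keep one character in every 3, starting at position 1 (positions 1st, 4th, 7th, ...), then write the whole string 3 times in a row.
On "cabinet": the first step gives "cit", and the second then gives "citcitcit".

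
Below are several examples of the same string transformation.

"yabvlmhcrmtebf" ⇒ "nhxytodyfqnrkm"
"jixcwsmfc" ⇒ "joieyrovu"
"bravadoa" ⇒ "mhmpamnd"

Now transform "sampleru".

ybxqdgem

The transformation: move the first 2 characters to the end (rotate left by 2), then shift every letter 12 places forward in the alphabet (wrapping around).
"sampleru" → "ybxqdgem".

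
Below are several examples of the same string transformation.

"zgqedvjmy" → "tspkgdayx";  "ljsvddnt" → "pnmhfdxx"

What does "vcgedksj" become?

The transformation: sort the characters into reverse alphabetical order, then shift every letter 6 places backward in the alphabet (wrapping around).
Starting from "vcgedksj": after the first operation, "vskjgedc"; after the second, "pmedayxw".

pmedayxw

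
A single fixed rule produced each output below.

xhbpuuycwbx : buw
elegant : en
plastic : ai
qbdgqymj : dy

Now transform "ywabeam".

aa

Looking at the pairs, the operation is to keep one character in every 3, starting at position 3 (positions 3rd, 6th, 9th, ...).
For "ywabeam" the result is "aa".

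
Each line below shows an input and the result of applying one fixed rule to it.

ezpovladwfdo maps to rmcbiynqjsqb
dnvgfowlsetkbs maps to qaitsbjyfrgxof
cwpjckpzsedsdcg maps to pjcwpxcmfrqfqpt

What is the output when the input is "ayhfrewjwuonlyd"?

nluserjwjhbaylq

The rule is to shift every letter 13 places forward in the alphabet (wrapping around) — i.e. ROT13.
"ayhfrewjwuonlyd" → "nluserjwjhbaylq".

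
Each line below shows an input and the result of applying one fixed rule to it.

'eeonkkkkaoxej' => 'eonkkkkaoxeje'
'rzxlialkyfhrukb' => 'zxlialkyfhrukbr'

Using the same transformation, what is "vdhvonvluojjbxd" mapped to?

dhvonvluojjbxdv

The rule is to move the first character to the end.
Applying that to "vdhvonvluojjbxd" gives "dhvonvluojjbxdv".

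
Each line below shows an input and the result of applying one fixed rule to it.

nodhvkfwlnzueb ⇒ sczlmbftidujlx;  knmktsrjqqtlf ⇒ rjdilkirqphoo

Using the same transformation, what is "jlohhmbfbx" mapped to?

dzvhjmffkz

The transformation: shift every letter 2 places backward in the alphabet (wrapping around), then move the last 3 characters to the front (rotate right by 3).
On "jlohhmbfbx": the first step gives "hjmffkzdzv", and the second then gives "dzvhjmffkz".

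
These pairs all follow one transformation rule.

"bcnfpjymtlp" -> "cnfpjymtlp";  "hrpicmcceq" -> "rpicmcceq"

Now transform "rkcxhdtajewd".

What's happening: delete the first character.
Applying that to "rkcxhdtajewd" gives "kcxhdtajewd".

kcxhdtajewd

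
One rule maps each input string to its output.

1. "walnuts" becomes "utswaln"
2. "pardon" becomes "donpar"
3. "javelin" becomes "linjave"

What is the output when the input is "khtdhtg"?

htgkhtd

Rule — move the last 3 characters to the front (rotate right by 3).
Doing the same to "khtdhtg": "htgkhtd".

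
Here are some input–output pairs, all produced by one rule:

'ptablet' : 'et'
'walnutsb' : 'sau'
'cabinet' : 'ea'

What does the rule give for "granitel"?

The pattern: move the last 3 characters to the front (rotate right by 3), then keep one character in every 3, starting at position 2 (positions 2nd, 5th, 8th, ...).
Doing the same to "granitel": "eri".

eri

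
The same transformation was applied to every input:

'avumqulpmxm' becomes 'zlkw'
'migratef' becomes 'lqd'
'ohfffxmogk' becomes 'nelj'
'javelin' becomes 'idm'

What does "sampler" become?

roq

What's happening: keep one character in every 3, starting at position 1 (positions 1st, 4th, 7th, ...), then shift every letter 1 place backward in the alphabet (wrapping around).
Applying both steps to "sampler": "spr", then "roq".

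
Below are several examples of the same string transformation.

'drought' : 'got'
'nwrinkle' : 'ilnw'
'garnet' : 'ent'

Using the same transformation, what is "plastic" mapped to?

The pattern: sort the characters into alphabetical order, then keep every other character starting from the second (positions 2nd, 4th, 6th, ...).
Applying both steps to "plastic": "acilpst", then "cls".
(Check on "drought": → "dghortu" → "got" ✓)

cls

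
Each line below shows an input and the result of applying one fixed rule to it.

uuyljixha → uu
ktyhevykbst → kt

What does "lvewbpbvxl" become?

lv

The transformation: keep only the first 2 characters.
So "lvewbpbvxl" becomes "lv".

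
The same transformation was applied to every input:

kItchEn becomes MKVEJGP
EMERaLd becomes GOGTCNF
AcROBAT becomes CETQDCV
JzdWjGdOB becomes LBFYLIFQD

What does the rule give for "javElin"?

LCXGNKP

Rule — shift every letter 2 places forward in the alphabet (wrapping around), then convert every letter to uppercase.
On "javElin": the first step gives "lcxGnkp", and the second then gives "LCXGNKP".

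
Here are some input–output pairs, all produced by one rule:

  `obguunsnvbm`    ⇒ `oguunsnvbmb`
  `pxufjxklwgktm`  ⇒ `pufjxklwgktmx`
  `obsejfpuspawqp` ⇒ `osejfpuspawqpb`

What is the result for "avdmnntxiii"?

What's happening: move the first character to the end, then swap the first and last characters.
Applying both steps to "avdmnntxiii": "vdmnntxiiia", then "admnntxiiiv".

admnntxiiiv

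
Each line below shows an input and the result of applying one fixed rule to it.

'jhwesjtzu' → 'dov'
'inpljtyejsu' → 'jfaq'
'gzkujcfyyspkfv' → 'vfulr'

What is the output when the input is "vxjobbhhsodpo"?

Each output is the input with this applied: keep one character in every 3, starting at position 2 (positions 2nd, 5th, 8th, ...), then shift every letter 4 places backward in the alphabet (wrapping around).
On "vxjobbhhsodpo" that produces "txdz".

txdz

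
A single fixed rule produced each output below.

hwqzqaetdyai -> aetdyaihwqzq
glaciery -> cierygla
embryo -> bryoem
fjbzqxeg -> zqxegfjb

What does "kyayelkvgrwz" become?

Looking at the pairs, the operation is to swap the front and back halves of the string, then move the last character to the front.
Applying that to "kyayelkvgrwz" gives "lkvgrwzkyaye".

lkvgrwzkyaye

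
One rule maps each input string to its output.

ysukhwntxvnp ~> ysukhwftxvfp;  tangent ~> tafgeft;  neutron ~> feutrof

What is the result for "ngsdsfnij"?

fgsdsffij

The pattern: replace every "n" with "f".
So "ngsdsfnij" becomes "fgsdsffij".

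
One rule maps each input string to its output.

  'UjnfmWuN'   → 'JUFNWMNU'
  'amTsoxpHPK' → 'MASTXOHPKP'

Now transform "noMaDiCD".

ONAMIDDC

The rule is to swap each adjacent pair of characters (1↔2, 3↔4, ...), then convert every letter to uppercase.
"noMaDiCD" → "ONAMIDDC".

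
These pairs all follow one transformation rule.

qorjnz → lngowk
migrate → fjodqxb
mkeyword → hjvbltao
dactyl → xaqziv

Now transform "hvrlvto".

Rule — shift every letter 3 places backward in the alphabet (wrapping around), then swap each adjacent pair of characters (1↔2, 3↔4, ...).
Working it through for "hvrlvto": intermediate "esoisql", final "seioqsl".
(Check on "migrate": → "jfdoxqb" → "fjodqxb" ✓)

seioqsl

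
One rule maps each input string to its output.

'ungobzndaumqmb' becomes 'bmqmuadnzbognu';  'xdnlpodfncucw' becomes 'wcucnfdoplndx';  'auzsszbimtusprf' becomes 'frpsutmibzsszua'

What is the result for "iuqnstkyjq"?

qjyktsnqui

Rule — reverse the string.
"iuqnstkyjq" → "qjyktsnqui".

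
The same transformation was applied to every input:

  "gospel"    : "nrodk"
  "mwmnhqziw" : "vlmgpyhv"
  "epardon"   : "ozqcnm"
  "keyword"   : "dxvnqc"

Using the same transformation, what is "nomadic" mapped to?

nlzchb

What's happening: delete the first character, then shift every letter 1 place backward in the alphabet (wrapping around).
On "nomadic" that produces "nlzchb".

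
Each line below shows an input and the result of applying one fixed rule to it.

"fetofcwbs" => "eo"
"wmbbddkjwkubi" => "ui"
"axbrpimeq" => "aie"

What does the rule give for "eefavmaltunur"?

Each output is the input with this applied: keep only the vowels.
Applying that to "eefavmaltunur" gives "eeaauu".

eeaauu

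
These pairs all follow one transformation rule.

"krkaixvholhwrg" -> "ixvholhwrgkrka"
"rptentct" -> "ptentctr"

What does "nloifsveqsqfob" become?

fsveqsqfobnloi

What's happening: move the last 3 characters to the front (rotate right by 3), then swap the front and back halves of the string.
Working it through for "nloifsveqsqfob": intermediate "fobnloifsveqsq", final "fsveqsqfobnloi".
(Check on "rptentct": → "tctrpten" → "ptentctr" ✓)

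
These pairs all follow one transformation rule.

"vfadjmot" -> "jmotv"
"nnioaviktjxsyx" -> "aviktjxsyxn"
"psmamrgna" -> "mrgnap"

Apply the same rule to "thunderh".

The rule is to move the first character to the end, then delete the first 3 characters.
On "thunderh": the first step gives "hunderht", and the second then gives "derht".

derht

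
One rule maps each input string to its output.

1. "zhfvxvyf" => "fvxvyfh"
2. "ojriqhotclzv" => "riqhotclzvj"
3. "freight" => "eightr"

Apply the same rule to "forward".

The transformation: delete the first character, then move the first character to the end.
On "forward": the first step gives "orward", and the second then gives "rwardo".

rwardo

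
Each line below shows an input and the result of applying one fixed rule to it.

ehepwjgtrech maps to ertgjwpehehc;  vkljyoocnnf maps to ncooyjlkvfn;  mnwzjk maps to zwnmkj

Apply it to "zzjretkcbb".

ckterjzzbb

The pattern: move the last 2 characters to the front (rotate right by 2), then reverse the string.
Working it through for "zzjretkcbb": intermediate "bbzzjretkc", final "ckterjzzbb".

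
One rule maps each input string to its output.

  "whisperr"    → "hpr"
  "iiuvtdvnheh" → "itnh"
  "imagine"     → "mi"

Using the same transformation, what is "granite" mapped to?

Rule — keep one character in every 3, starting at position 2 (positions 2nd, 5th, 8th, ...).
On "granite" that produces "ri".

ri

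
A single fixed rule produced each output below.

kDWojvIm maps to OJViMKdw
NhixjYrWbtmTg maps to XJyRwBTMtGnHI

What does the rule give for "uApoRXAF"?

The transformation: flip the case of every letter, then move the first 3 characters to the end (rotate left by 3).
For "uApoRXAF", step one produces "UaPOrxaf"; step two turns that into "OrxafUaP".

OrxafUaP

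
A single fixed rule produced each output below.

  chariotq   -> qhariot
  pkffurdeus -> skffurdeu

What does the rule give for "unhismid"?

The transformation: delete the first character, then move the last character to the front.
On "unhismid": the first step gives "nhismid", and the second then gives "dnhismi".

dnhismi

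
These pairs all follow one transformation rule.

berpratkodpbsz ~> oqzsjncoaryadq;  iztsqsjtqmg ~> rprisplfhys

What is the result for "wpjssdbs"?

Each output is the input with this applied: shift every letter 1 place backward in the alphabet (wrapping around), then move the first 3 characters to the end (rotate left by 3).
"wpjssdbs" → "voirrcar" → "rrcarvoi".

rrcarvoi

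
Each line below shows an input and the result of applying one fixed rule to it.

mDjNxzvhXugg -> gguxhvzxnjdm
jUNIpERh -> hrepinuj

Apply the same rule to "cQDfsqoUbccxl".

Looking at the pairs, the operation is to reverse the string, then convert every letter to lowercase.
Applying both steps to "cQDfsqoUbccxl": "lxccbUoqsfDQc", then "lxccbuoqsfdqc".

lxccbuoqsfdqc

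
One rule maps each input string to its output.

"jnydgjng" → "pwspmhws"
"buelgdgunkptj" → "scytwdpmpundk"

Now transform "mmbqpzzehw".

fqniiyzkvv

In each case the input is transformed by: reverse the string, then shift every letter 9 places forward in the alphabet (wrapping around).
Working it through for "mmbqpzzehw": intermediate "whezzpqbmm", final "fqniiyzkvv".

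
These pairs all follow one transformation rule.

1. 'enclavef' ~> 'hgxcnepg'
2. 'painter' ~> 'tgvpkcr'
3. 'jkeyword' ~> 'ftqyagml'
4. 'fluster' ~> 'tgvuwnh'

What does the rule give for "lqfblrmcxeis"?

ukgzeotndhsn

Looking at the pairs, the operation is to reverse the string, then shift every letter 2 places forward in the alphabet (wrapping around).
So "lqfblrmcxeis" becomes "ukgzeotndhsn".
(Check on "jkeyword": → "drowyekj" → "ftqyagml" ✓)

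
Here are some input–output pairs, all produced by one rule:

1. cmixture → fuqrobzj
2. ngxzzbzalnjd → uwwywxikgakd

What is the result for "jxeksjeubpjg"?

Rule — move the first 2 characters to the end (rotate left by 2), then shift every letter 3 places backward in the alphabet (wrapping around).
On "jxeksjeubpjg" that produces "bhpgbrymgdgu".

bhpgbrymgdgu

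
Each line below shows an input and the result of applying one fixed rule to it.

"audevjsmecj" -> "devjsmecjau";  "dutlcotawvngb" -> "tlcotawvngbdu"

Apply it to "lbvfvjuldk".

The rule is to move the first 2 characters to the end (rotate left by 2).
On "lbvfvjuldk" that produces "vfvjuldklb".

vfvjuldklb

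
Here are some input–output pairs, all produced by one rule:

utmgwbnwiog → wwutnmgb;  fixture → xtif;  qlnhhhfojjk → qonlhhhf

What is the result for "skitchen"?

tskic

The pattern: delete the last 3 characters, then sort the characters into reverse alphabetical order.
Starting from "skitchen": after the first operation, "skitc"; after the second, "tskic".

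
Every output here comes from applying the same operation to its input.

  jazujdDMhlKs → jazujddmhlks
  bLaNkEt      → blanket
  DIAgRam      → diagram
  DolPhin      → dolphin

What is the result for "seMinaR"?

The pattern: convert every letter to lowercase.
Applying that to "seMinaR" gives "seminar".

seminar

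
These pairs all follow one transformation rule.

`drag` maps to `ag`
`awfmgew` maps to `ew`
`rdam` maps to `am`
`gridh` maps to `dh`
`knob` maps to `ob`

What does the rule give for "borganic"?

Looking at the pairs, the operation is to keep only the last 2 characters.
"borganic" → "ic".

ic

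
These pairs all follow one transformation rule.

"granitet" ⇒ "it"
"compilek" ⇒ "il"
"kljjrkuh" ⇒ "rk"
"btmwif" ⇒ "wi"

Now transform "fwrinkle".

The transformation: swap the front and back halves of the string, then keep only the first 2 characters.
"fwrinkle" → "nklefwri" → "nk".

nk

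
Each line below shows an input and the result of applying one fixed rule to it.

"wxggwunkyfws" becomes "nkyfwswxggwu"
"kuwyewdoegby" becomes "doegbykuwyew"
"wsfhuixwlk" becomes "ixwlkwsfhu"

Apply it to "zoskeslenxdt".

Each output is the input with this applied: swap the front and back halves of the string.
Doing the same to "zoskeslenxdt": "lenxdtzoskes".

lenxdtzoskes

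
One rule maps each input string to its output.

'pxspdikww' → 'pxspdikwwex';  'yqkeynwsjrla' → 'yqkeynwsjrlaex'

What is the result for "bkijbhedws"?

The rule is to append "ex".
"bkijbhedws" → "bkijbhedwsex".

bkijbhedwsex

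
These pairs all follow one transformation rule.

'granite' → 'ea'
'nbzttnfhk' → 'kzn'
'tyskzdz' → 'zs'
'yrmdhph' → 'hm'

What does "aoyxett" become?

ty

The pattern: move the last 2 characters to the front (rotate right by 2), then keep one character in every 3, starting at position 2 (positions 2nd, 5th, 8th, ...).
Applying both steps to "aoyxett": "ttaoyxe", then "ty".
(Check on "yrmdhph": → "phyrmdh" → "hm" ✓)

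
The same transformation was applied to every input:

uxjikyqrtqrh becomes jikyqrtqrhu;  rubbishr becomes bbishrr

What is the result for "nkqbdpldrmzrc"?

In each case the input is transformed by: move the first 2 characters to the end (rotate left by 2), then delete the last character.
Working it through for "nkqbdpldrmzrc": intermediate "qbdpldrmzrcnk", final "qbdpldrmzrcn".

qbdpldrmzrcn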